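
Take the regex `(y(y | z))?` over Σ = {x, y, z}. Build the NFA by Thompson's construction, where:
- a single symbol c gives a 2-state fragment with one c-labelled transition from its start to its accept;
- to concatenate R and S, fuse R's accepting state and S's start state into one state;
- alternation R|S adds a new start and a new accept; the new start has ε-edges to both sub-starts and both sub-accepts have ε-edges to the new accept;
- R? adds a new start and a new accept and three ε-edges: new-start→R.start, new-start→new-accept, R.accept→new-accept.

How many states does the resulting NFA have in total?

By structural recursion:
Each of the 3 symbol leaves contributes a 2-state fragment.
  y | z = 6 states
  y(y | z) = 7 states
  (y(y | z))? = 9 states

9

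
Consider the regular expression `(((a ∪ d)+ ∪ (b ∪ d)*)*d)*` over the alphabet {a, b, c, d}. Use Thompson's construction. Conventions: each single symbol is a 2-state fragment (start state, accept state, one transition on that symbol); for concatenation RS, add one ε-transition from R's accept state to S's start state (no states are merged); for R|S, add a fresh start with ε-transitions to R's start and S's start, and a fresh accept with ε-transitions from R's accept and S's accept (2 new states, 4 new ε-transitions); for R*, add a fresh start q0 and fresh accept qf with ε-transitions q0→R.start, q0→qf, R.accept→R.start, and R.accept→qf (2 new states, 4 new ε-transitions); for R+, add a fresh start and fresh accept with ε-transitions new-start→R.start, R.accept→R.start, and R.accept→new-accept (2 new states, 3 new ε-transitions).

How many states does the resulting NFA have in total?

24

Bottom-up over the parse tree:
Each of the 5 symbol leaves contributes a 2-state fragment.
  a ∪ d = 6 states
  (a ∪ d)+ = 8 states
  b ∪ d = 6 states
  (b ∪ d)* = 8 states
  (a ∪ d)+ ∪ (b ∪ d)* = 18 states
  ((a ∪ d)+ ∪ (b ∪ d)*)* = 20 states
  ((a ∪ d)+ ∪ (b ∪ d)*)*d = 22 states
  (((a ∪ d)+ ∪ (b ∪ d)*)*d)* = 24 states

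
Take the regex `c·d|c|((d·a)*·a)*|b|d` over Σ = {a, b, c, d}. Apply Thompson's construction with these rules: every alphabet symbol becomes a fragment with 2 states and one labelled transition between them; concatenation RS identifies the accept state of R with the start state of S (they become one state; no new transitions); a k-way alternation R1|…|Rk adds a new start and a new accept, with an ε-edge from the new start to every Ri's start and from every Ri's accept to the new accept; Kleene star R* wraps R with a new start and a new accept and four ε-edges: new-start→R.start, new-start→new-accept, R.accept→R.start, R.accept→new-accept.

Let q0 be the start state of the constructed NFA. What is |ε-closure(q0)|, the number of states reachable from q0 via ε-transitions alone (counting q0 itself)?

Work bottom-up. For each fragment F, track |ε-closure(F.start)| and whether F's accept lies in that closure (i.e. whether F accepts ε). A single-symbol fragment has closure size 1 and does not accept ε.
  c·d : same as the first factor's closure: C = 1
  d·a : C equals the left operand's closure size = 1 (its accept is not ε-reachable, so the closure stops there)
  (d·a)* : new start has ε-edges to the inner start and to the new accept, so C = 2 + 1 = 3
  (d·a)*·a : C = 3 + (1−1) = 3 (closure spills across the concat boundary because the left factor accepts ε)
  ((d·a)*·a)* : the star's fresh start ε-reaches both the body's start and the fresh accept: C = 2 + 3 = 5
  c·d|c|((d·a)*·a)*|b|d : new start ε-reaches every alternative's start; at least one alternative accepts ε, so the union's new accept is reached too: C = 1 + 1 + 1 + 5 + 1 + 1 + 1 = 11

11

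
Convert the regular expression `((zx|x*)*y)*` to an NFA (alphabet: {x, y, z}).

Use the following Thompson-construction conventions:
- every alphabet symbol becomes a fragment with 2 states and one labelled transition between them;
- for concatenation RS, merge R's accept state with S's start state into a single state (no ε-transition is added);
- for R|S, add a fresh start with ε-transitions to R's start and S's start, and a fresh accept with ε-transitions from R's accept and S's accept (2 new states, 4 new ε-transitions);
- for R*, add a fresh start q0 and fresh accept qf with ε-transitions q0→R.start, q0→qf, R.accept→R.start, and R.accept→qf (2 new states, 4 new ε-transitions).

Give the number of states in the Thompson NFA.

By structural recursion:
Each of the 4 symbol leaves contributes a 2-state fragment.
  zx → 3 states
  x* → 4 states
  zx|x* → 9 states
  (zx|x*)* → 11 states
  (zx|x*)*y → 12 states
  ((zx|x*)*y)* → 14 states

14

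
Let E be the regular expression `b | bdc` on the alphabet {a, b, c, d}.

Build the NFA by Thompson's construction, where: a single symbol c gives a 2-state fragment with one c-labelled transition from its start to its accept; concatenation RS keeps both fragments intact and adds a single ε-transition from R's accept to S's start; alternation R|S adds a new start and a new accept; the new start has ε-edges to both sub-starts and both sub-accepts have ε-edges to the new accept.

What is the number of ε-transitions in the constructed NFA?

Per subexpression:
Each of the 4 symbol leaves contributes 0 ε-transitions.
  bdc — 2 ε-transitions
  b | bdc — 6 ε-transitions

6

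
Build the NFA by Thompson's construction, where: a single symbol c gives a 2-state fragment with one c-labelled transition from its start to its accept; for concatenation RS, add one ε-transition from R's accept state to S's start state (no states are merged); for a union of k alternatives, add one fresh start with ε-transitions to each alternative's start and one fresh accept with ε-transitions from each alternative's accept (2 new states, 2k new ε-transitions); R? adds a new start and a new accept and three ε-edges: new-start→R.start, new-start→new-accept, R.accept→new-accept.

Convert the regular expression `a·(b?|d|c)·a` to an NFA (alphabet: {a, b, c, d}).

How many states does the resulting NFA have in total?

14

Recursing over subexpressions:
Each of the 5 symbol leaves contributes a 2-state fragment.
  b? = 4 states
  b?|d|c = 10 states
  a·(b?|d|c)·a = 14 states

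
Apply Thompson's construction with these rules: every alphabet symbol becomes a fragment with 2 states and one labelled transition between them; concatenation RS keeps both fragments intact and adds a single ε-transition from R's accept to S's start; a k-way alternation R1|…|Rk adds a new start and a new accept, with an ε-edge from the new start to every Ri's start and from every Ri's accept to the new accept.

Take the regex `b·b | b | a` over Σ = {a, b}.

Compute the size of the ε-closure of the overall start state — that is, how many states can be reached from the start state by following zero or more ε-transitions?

4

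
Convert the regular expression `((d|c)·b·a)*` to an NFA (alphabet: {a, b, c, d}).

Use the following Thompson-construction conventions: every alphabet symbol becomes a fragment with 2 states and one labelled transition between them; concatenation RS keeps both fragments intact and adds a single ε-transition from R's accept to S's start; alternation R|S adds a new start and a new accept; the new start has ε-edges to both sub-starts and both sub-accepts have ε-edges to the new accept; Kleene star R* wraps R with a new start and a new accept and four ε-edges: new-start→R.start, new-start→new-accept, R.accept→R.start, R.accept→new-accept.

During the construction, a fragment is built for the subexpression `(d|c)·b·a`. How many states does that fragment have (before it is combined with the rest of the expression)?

10

Fragment for `(d|c)·b·a`:
Each of the 4 symbol leaves contributes a 2-state fragment.
  d|c : 6 states
  (d|c)·b·a : 10 states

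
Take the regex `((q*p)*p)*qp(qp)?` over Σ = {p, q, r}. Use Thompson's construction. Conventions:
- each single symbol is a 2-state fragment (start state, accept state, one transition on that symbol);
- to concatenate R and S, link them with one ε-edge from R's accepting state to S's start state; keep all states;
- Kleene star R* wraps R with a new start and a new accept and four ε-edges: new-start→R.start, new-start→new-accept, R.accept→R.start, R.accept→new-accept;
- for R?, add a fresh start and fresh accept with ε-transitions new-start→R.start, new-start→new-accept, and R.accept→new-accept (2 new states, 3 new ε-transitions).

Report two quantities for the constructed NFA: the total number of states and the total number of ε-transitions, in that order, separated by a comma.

22, 21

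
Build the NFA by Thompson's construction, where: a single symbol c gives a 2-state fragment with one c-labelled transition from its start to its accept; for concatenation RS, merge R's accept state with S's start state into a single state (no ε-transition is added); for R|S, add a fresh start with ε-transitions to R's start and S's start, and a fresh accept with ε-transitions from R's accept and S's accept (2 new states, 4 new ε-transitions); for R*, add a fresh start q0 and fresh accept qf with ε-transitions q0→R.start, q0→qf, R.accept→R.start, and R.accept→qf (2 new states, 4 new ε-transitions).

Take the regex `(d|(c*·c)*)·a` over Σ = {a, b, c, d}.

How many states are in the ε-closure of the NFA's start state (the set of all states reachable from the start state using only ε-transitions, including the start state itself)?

8

Let C(F) = |ε-closure(F.start)| within fragment F, and note whether F accepts ε. Symbol fragments have C = 1 and do not accept ε. Then:
  c* → new start has ε-edges to the inner start and to the new accept, so |ε-closure| = 2 + 1 = 3
  c*·c → the left operand accepts ε, so the closure extends into the next operand (the shared merged state is already counted); |ε-closure| = 3 + (1−1) = 3
  (c*·c)* → new start has ε-edges to the inner start and to the new accept, so |ε-closure| = 2 + 3 = 5
  d|(c*·c)* → new start ε-reaches every alternative's start; at least one alternative accepts ε, so the union's new accept is reached too: |ε-closure| = 1 + 1 + 5 + 1 = 8
  (d|(c*·c)*)·a → the left operand accepts ε, so the closure extends into the next operand (the shared merged state is already counted); |ε-closure| = 8 + (1−1) = 8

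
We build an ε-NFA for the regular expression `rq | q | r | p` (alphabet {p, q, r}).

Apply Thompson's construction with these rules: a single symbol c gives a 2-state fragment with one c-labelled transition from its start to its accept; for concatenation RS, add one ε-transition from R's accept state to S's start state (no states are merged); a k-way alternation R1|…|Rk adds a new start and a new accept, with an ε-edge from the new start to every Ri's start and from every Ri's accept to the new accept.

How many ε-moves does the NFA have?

9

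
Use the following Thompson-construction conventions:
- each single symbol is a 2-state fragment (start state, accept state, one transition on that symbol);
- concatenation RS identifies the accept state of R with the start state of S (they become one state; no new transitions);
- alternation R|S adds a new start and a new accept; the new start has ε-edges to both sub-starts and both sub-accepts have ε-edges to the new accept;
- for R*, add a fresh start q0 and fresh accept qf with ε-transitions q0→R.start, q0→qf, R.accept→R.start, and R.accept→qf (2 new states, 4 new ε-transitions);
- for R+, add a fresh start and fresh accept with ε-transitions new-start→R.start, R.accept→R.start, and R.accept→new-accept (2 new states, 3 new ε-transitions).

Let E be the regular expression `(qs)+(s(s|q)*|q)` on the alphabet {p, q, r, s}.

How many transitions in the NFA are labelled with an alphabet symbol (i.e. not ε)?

Building bottom-up:
Each of the 6 symbol leaves contributes exactly 1 symbol transition.
  qs = 2 symbol transitions
  (qs)+ = 2 symbol transitions
  s|q = 2 symbol transitions
  (s|q)* = 2 symbol transitions
  s(s|q)* = 3 symbol transitions
  s(s|q)*|q = 4 symbol transitions
  (qs)+(s(s|q)*|q) = 6 symbol transitions

6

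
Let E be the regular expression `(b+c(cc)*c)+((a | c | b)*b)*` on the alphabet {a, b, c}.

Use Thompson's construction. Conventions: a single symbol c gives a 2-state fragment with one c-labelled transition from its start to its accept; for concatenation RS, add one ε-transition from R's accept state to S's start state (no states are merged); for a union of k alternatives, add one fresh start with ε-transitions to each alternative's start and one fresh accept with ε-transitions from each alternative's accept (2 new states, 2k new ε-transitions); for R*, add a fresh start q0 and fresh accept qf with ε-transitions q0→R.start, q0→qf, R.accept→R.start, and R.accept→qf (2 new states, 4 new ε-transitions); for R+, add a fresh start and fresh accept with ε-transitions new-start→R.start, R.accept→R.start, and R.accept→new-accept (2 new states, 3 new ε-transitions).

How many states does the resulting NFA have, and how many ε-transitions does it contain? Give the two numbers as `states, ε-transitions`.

30, 30

Per subexpression:
Each of the 9 symbol leaves contributes 2 states and 0 ε-transitions.
  b+ : 4 states, 3 ε-transitions
  cc : 4 states, 1 ε-transition
  (cc)* : 6 states, 5 ε-transitions
  b+c(cc)*c : 14 states, 11 ε-transitions
  (b+c(cc)*c)+ : 16 states, 14 ε-transitions
  a | c | b : 8 states, 6 ε-transitions
  (a | c | b)* : 10 states, 10 ε-transitions
  (a | c | b)*b : 12 states, 11 ε-transitions
  ((a | c | b)*b)* : 14 states, 15 ε-transitions
  (b+c(cc)*c)+((a | c | b)*b)* : 30 states, 30 ε-transitions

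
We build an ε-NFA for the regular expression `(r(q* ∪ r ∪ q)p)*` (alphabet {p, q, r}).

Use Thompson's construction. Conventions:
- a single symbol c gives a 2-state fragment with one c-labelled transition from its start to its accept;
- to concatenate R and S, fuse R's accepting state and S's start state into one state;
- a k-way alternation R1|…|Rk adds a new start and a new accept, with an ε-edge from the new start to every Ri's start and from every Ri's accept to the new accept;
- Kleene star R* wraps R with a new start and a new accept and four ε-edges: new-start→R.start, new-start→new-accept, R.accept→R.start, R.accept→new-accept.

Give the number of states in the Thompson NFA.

By structural recursion:
Each of the 5 symbol leaves contributes a 2-state fragment.
  q* → 4 states
  q* ∪ r ∪ q → 10 states
  r(q* ∪ r ∪ q)p → 12 states
  (r(q* ∪ r ∪ q)p)* → 14 states

14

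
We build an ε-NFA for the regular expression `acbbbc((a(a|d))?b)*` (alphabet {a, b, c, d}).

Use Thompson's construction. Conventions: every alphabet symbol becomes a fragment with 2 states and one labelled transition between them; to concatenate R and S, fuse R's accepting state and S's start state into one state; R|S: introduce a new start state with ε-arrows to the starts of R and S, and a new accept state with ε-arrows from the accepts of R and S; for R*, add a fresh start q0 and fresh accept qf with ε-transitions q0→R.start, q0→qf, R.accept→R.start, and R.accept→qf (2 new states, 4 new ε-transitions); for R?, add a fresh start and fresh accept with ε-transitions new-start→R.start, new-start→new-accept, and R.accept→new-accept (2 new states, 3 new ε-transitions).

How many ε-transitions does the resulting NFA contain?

Building bottom-up:
Each of the 10 symbol leaves contributes 0 ε-transitions.
  a|d → 4 ε-transitions
  a(a|d) → 4 ε-transitions
  (a(a|d))? → 7 ε-transitions
  (a(a|d))?b → 7 ε-transitions
  ((a(a|d))?b)* → 11 ε-transitions
  acbbbc((a(a|d))?b)* → 11 ε-transitions

11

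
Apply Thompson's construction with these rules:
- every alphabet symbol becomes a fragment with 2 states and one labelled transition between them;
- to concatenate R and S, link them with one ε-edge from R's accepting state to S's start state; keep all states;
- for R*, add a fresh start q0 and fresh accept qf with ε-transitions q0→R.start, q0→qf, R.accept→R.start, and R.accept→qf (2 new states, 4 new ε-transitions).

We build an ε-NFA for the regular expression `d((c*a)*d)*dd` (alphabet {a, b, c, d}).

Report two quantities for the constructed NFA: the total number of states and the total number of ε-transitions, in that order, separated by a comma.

Recursing over subexpressions:
Each of the 6 symbol leaves contributes 2 states and 0 ε-transitions.
  c* → 4 states, 4 ε-transitions
  c*a → 6 states, 5 ε-transitions
  (c*a)* → 8 states, 9 ε-transitions
  (c*a)*d → 10 states, 10 ε-transitions
  ((c*a)*d)* → 12 states, 14 ε-transitions
  d((c*a)*d)*dd → 18 states, 17 ε-transitions

18, 17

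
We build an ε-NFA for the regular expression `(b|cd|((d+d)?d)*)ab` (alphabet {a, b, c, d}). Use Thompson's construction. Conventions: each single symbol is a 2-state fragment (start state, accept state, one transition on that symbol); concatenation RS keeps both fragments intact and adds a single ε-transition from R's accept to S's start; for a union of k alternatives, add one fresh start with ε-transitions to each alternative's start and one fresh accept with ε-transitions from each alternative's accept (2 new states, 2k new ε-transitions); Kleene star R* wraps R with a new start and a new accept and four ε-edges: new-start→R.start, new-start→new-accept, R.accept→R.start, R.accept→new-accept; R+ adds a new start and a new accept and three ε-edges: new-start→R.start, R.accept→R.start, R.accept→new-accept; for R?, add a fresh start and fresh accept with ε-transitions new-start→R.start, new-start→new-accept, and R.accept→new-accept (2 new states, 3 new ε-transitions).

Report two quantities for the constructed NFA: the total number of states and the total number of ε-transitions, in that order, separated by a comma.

24, 21

By structural recursion:
Each of the 8 symbol leaves contributes 2 states and 0 ε-transitions.
  cd = 4 states, 1 ε-transition
  d+ = 4 states, 3 ε-transitions
  d+d = 6 states, 4 ε-transitions
  (d+d)? = 8 states, 7 ε-transitions
  (d+d)?d = 10 states, 8 ε-transitions
  ((d+d)?d)* = 12 states, 12 ε-transitions
  b|cd|((d+d)?d)* = 20 states, 19 ε-transitions
  (b|cd|((d+d)?d)*)ab = 24 states, 21 ε-transitions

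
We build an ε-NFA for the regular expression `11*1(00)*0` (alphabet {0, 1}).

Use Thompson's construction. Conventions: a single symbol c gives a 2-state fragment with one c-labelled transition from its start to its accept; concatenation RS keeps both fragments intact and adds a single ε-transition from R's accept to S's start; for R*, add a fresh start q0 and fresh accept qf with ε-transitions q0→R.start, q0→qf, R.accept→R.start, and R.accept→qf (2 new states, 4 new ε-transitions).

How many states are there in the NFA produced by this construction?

16

Building bottom-up:
Each of the 6 symbol leaves contributes a 2-state fragment.
  1* — 4 states
  00 — 4 states
  (00)* — 6 states
  11*1(00)*0 — 16 states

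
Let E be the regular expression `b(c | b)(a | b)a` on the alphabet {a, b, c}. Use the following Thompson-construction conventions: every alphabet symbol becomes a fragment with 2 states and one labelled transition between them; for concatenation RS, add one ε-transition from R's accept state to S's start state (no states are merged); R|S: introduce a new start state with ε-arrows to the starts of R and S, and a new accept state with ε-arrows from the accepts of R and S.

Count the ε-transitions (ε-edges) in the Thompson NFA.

11

Recursing over subexpressions:
Each of the 6 symbol leaves contributes 0 ε-transitions.
  c | b → 4 ε-transitions
  a | b → 4 ε-transitions
  b(c | b)(a | b)a → 11 ε-transitions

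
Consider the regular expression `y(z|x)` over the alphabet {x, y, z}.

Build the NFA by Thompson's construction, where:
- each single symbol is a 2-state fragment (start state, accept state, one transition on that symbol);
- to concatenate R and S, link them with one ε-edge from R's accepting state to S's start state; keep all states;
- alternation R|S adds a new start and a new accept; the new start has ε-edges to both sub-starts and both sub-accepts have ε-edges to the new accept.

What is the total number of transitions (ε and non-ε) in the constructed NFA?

Recursing over subexpressions:
Each of the 3 symbol leaves contributes 1 transition (1 symbol, 0 ε).
  z|x → 6 transitions (2 symbol, 4 ε)
  y(z|x) → 8 transitions (3 symbol, 5 ε)

8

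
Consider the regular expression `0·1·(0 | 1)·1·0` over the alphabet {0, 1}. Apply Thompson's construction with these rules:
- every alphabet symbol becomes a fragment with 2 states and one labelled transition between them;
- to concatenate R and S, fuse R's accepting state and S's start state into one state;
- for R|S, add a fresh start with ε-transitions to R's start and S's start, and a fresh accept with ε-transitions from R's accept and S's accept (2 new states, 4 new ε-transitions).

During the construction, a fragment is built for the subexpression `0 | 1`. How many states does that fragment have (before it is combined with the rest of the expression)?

6

Fragment for `0 | 1`:
Each of the 2 symbol leaves contributes a 2-state fragment.
  0 | 1 = 6 states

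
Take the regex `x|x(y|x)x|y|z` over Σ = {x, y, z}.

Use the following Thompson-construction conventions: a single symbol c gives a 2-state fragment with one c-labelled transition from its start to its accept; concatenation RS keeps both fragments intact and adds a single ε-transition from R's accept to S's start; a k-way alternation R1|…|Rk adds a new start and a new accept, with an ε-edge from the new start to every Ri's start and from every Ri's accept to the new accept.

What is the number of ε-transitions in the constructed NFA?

14

Bottom-up over the parse tree:
Each of the 7 symbol leaves contributes 0 ε-transitions.
  y|x — 4 ε-transitions
  x(y|x)x — 6 ε-transitions
  x|x(y|x)x|y|z — 14 ε-transitions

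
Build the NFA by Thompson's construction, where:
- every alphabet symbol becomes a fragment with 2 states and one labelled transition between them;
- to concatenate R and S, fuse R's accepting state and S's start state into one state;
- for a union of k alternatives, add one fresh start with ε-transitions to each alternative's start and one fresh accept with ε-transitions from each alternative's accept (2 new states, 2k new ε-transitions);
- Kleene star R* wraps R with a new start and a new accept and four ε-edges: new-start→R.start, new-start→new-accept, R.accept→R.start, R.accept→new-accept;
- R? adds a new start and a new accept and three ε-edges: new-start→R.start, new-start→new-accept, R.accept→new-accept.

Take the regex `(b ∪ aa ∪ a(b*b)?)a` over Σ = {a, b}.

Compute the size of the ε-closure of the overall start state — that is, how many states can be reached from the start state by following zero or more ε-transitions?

Let C(F) = |ε-closure(F.start)| within fragment F, and note whether F accepts ε. Symbol fragments have C = 1 and do not accept ε. Then:
  aa → |ε-closure| equals the left operand's closure size = 1 (its accept is not ε-reachable, so the closure stops there)
  b* → |ε-closure| = 1 (new start) + 1 (body) + 1 (new accept) = 3
  b*b → the left operand accepts ε, so the closure extends into the next operand (the shared merged state is already counted); |ε-closure| = 3 + (1−1) = 3
  (b*b)? → |ε-closure| = 1 (new start) + 3 (body) + 1 (new accept, via ε) = 5
  a(b*b)? → same as the first factor's closure: |ε-closure| = 1
  b ∪ aa ∪ a(b*b)? → |ε-closure| = 1 + 1 + 1 + 1 = 4 (the new accept is not ε-reachable since no branch accepts ε)
  (b ∪ aa ∪ a(b*b)?)a → same as the first factor's closure: |ε-closure| = 4

4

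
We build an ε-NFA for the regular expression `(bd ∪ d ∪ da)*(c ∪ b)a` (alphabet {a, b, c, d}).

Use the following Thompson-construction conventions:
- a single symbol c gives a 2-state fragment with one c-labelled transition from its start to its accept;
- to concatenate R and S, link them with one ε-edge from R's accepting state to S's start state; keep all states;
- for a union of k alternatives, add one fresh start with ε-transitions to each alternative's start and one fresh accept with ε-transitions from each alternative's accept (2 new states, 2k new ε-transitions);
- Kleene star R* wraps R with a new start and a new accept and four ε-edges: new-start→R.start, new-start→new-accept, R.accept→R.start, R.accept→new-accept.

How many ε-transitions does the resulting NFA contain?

18

By structural recursion:
Each of the 8 symbol leaves contributes 0 ε-transitions.
  bd → 1 ε-transition
  da → 1 ε-transition
  bd ∪ d ∪ da → 8 ε-transitions
  (bd ∪ d ∪ da)* → 12 ε-transitions
  c ∪ b → 4 ε-transitions
  (bd ∪ d ∪ da)*(c ∪ b)a → 18 ε-transitions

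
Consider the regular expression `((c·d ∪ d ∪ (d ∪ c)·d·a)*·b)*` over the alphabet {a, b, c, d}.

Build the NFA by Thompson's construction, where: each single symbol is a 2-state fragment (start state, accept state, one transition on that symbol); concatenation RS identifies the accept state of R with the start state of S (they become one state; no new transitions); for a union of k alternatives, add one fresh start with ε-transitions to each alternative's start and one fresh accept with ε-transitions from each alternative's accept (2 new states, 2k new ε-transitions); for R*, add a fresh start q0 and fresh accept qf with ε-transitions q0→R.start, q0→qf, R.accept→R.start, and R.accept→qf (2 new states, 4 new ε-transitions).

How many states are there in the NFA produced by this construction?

20

By structural recursion:
Each of the 8 symbol leaves contributes a 2-state fragment.
  c·d — 3 states
  d ∪ c — 6 states
  (d ∪ c)·d·a — 8 states
  c·d ∪ d ∪ (d ∪ c)·d·a — 15 states
  (c·d ∪ d ∪ (d ∪ c)·d·a)* — 17 states
  (c·d ∪ d ∪ (d ∪ c)·d·a)*·b — 18 states
  ((c·d ∪ d ∪ (d ∪ c)·d·a)*·b)* — 20 states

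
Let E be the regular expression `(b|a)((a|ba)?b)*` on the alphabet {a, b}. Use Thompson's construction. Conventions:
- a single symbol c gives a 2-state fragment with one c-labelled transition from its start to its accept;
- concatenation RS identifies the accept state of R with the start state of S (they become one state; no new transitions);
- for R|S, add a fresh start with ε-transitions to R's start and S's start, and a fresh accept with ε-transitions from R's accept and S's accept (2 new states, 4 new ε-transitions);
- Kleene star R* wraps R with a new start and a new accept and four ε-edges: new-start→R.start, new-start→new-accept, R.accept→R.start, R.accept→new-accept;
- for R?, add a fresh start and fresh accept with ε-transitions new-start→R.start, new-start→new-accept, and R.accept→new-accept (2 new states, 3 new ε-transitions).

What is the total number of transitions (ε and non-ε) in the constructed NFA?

21

Per subexpression:
Each of the 6 symbol leaves contributes 1 transition (1 symbol, 0 ε).
  b|a → 6 transitions (2 symbol, 4 ε)
  ba → 2 transitions (2 symbol, 0 ε)
  a|ba → 7 transitions (3 symbol, 4 ε)
  (a|ba)? → 10 transitions (3 symbol, 7 ε)
  (a|ba)?b → 11 transitions (4 symbol, 7 ε)
  ((a|ba)?b)* → 15 transitions (4 symbol, 11 ε)
  (b|a)((a|ba)?b)* → 21 transitions (6 symbol, 15 ε)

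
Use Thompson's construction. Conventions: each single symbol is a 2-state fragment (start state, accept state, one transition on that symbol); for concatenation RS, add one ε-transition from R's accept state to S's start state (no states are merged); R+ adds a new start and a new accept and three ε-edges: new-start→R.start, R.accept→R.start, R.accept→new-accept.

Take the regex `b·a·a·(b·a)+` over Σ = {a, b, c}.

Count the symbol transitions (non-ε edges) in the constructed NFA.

Bottom-up over the parse tree:
Each of the 5 symbol leaves contributes exactly 1 symbol transition.
  b·a = 2 symbol transitions
  (b·a)+ = 2 symbol transitions
  b·a·a·(b·a)+ = 5 symbol transitions

5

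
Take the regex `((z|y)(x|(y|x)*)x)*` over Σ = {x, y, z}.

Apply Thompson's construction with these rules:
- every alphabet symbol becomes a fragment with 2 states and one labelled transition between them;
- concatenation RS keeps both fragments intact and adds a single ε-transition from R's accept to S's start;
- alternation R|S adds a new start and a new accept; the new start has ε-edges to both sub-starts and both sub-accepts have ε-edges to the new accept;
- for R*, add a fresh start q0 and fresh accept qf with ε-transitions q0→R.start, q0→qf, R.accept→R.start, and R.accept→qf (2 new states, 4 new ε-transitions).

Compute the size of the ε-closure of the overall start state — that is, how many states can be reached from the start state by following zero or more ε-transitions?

Compute the ε-closure size of each fragment's start state recursively; a symbol fragment's start has no outgoing ε-edge, so its closure is just itself (size 1).
  z|y → new start ε-reaches every alternative's start; none of them accept ε, so the new accept is not reached: |closure| = 1 + 1 + 1 = 3
  y|x → |closure| = 1 + 1 + 1 = 3 (the new accept is not ε-reachable since no branch accepts ε)
  (y|x)* → |closure| = 1 (new start) + 3 (body) + 1 (new accept) = 5
  x|(y|x)* → |closure| = 1 (new start) + (1 + 5) + 1 (new accept, since some branch ε-reaches its own accept) = 8
  (z|y)(x|(y|x)*)x → |closure| equals the left operand's closure size = 3 (its accept is not ε-reachable, so the closure stops there)
  ((z|y)(x|(y|x)*)x)* → new start has ε-edges to the inner start and to the new accept, so |closure| = 2 + 3 = 5

5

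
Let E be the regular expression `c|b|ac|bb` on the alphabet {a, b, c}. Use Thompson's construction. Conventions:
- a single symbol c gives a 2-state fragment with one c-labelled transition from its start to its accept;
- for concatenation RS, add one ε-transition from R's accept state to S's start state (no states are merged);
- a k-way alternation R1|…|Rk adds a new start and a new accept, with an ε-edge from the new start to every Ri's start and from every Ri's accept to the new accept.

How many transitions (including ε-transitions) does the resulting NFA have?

Per subexpression:
Each of the 6 symbol leaves contributes 1 transition (1 symbol, 0 ε).
  ac → 3 transitions (2 symbol, 1 ε)
  bb → 3 transitions (2 symbol, 1 ε)
  c|b|ac|bb → 16 transitions (6 symbol, 10 ε)

16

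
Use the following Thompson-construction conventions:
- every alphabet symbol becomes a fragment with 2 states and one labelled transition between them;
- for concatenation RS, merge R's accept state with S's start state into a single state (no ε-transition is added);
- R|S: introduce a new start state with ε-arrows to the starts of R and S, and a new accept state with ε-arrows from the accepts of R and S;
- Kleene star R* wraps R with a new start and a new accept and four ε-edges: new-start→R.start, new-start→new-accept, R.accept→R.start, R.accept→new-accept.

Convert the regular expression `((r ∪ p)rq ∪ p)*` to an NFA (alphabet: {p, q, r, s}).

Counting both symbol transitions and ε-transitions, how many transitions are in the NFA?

17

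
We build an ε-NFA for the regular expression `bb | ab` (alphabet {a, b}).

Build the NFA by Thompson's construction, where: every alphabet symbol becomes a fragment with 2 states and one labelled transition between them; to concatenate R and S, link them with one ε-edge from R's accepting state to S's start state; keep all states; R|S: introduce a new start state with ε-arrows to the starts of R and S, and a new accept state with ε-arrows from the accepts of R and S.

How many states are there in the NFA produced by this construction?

Per subexpression:
Each of the 4 symbol leaves contributes a 2-state fragment.
  bb — 4 states
  ab — 4 states
  bb | ab — 10 states

10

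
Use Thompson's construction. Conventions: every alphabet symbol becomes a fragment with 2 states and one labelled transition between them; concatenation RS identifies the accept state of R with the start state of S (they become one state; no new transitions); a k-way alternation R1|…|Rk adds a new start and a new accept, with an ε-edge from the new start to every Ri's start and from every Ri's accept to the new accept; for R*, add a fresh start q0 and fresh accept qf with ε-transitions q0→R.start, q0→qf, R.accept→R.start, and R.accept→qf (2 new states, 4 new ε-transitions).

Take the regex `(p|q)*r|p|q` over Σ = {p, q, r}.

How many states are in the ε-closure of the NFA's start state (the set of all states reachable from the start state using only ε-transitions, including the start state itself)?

8

Work bottom-up. For each fragment F, track |ε-closure(F.start)| and whether F's accept lies in that closure (i.e. whether F accepts ε). A single-symbol fragment has closure size 1 and does not accept ε.
  p|q → new start ε-reaches every alternative's start; none of them accept ε, so the new accept is not reached: |closure| = 1 + 1 + 1 = 3
  (p|q)* → the star's fresh start ε-reaches both the body's start and the fresh accept: |closure| = 2 + 3 = 5
  (p|q)*r → the left operand accepts ε, so the closure extends into the next operand (the shared merged state is already counted); |closure| = 5 + (1−1) = 5
  (p|q)*r|p|q → new start ε-reaches every alternative's start; none of them accept ε, so the new accept is not reached: |closure| = 1 + 5 + 1 + 1 = 8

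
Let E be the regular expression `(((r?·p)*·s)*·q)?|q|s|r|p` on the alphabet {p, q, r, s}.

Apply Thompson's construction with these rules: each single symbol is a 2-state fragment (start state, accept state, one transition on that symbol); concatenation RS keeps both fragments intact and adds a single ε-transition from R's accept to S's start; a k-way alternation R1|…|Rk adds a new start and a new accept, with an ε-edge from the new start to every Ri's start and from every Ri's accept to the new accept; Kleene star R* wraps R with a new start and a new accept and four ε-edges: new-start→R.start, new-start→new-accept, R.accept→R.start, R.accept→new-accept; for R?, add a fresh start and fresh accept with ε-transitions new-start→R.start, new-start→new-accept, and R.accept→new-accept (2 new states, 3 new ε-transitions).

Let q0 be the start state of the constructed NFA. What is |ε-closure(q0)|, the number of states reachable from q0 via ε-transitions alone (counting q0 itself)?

Work bottom-up. For each fragment F, track |ε-closure(F.start)| and whether F's accept lies in that closure (i.e. whether F accepts ε). A single-symbol fragment has closure size 1 and does not accept ε.
  r? → C = 1 (new start) + 1 (body) + 1 (new accept, via ε) = 3
  r?·p → C = 3 + 1 = 4 (closure spills across the concat boundary because the left factor accepts ε)
  (r?·p)* → C = 1 (new start) + 4 (body) + 1 (new accept) = 6
  (r?·p)*·s → the left operand accepts ε, so the closure extends into the next operand (via the concat ε-link); C = 6 + 1 = 7
  ((r?·p)*·s)* → C = 1 (new start) + 7 (body) + 1 (new accept) = 9
  ((r?·p)*·s)*·q → C = 9 + 1 = 10 (closure spills across the concat boundary because the left factor accepts ε)
  (((r?·p)*·s)*·q)? → new start has ε-edges to the inner start and to the new accept, so C = 2 + 10 = 12
  (((r?·p)*·s)*·q)?|q|s|r|p → C = 1 (new start) + (12 + 1 + 1 + 1 + 1) + 1 (new accept, since some branch ε-reaches its own accept) = 18

18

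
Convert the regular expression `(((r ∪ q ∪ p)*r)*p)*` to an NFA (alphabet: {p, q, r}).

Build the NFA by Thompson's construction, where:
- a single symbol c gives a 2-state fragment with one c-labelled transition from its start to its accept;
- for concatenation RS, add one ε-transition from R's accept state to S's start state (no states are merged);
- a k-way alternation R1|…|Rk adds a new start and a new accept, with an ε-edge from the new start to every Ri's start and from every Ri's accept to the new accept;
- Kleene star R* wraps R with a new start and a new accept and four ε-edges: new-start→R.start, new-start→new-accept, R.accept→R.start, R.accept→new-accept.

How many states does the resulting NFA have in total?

Building bottom-up:
Each of the 5 symbol leaves contributes a 2-state fragment.
  r ∪ q ∪ p → 8 states
  (r ∪ q ∪ p)* → 10 states
  (r ∪ q ∪ p)*r → 12 states
  ((r ∪ q ∪ p)*r)* → 14 states
  ((r ∪ q ∪ p)*r)*p → 16 states
  (((r ∪ q ∪ p)*r)*p)* → 18 states

18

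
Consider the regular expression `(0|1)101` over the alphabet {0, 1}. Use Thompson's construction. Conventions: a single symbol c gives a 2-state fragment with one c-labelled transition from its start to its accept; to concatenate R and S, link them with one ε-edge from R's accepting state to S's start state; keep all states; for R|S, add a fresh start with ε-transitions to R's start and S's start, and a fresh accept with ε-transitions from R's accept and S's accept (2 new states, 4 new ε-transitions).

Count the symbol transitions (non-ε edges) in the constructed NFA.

5

By structural recursion:
Each of the 5 symbol leaves contributes exactly 1 symbol transition.
  0|1 = 2 symbol transitions
  (0|1)101 = 5 symbol transitions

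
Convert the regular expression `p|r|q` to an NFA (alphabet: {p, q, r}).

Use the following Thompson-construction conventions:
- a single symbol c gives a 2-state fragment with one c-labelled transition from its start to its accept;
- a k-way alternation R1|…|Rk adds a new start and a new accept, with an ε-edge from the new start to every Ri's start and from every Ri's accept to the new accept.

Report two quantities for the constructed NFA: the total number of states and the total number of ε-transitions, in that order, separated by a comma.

Bottom-up over the parse tree:
Each of the 3 symbol leaves contributes 2 states and 0 ε-transitions.
  p|r|q → 8 states, 6 ε-transitions

8, 6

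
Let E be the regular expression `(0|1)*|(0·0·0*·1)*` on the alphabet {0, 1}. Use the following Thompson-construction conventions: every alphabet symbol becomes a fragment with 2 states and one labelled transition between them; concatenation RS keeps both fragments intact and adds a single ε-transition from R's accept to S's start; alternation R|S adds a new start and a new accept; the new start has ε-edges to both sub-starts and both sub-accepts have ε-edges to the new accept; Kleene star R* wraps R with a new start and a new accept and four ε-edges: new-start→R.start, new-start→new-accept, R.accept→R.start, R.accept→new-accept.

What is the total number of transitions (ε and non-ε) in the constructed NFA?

29

By structural recursion:
Each of the 6 symbol leaves contributes 1 transition (1 symbol, 0 ε).
  0|1 : 6 transitions (2 symbol, 4 ε)
  (0|1)* : 10 transitions (2 symbol, 8 ε)
  0* : 5 transitions (1 symbol, 4 ε)
  0·0·0*·1 : 11 transitions (4 symbol, 7 ε)
  (0·0·0*·1)* : 15 transitions (4 symbol, 11 ε)
  (0|1)*|(0·0·0*·1)* : 29 transitions (6 symbol, 23 ε)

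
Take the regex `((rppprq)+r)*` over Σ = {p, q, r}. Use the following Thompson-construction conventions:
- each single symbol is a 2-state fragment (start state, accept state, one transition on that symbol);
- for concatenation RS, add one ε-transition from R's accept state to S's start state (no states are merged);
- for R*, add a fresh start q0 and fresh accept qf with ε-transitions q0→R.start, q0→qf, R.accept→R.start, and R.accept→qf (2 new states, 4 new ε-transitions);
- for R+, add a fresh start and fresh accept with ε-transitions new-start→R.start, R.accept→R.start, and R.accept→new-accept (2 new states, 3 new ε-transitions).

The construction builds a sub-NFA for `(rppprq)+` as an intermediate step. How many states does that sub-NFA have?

Fragment for `(rppprq)+`:
Each of the 6 symbol leaves contributes a 2-state fragment.
  rppprq → 12 states
  (rppprq)+ → 14 states

14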